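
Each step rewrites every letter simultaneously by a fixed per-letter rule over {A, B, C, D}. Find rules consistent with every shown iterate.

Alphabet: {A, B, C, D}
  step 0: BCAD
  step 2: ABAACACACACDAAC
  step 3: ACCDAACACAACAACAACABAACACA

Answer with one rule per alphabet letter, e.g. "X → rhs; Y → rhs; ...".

A->AC, B->CDA, C->A, D->BA

  step 2 ⇒ step 3: ABAACACACACDAAC ⇒ AC·CDA·AC·AC·A·AC·A·AC·A·AC·A·BA·AC·AC·A
    A ↦ AC
    B ↦ CDA
    C ↦ A
    D ↦ BA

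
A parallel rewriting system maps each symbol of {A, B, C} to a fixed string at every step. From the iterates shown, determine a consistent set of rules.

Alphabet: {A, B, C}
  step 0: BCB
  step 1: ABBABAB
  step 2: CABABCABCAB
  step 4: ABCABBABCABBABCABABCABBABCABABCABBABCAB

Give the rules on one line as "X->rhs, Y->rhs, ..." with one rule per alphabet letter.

A->C, B->AB, C->BAB

  step 1 ⇒ step 2: ABBABAB ⇒ C·AB·AB·C·AB·C·AB
    A ↦ C
    B ↦ AB
  step 0 ⇒ step 1: BCB ⇒ AB·BAB·AB
    C ↦ BAB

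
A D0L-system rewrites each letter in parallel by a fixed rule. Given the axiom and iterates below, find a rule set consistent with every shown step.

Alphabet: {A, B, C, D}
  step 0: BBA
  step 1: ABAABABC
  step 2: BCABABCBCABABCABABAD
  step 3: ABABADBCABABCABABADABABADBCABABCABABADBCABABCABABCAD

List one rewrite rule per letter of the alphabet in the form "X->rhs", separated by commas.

A->BC, B->ABA, C->BAD, D->AD

  step 2 ⇒ step 3: BCABABCBCABABCABABAD ⇒ ABA·BAD·BC·ABA·BC·ABA·BAD·ABA·BAD·BC·ABA·BC·ABA·BAD·BC·ABA·BC·ABA·BC·AD
    A ↦ BC
    B ↦ ABA
    C ↦ BAD
    D ↦ AD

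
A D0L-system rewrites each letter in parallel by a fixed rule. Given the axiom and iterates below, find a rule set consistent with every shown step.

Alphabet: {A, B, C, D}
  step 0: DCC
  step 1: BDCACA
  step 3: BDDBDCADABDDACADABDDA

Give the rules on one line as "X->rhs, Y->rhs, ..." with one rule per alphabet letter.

  step 0 ⇒ step 1: DCC ⇒ BD·CA·CA
    C ↦ CA
    D ↦ BD
    A ↦ DA  (constrained at step 1)
    B ↦ D  (constrained at step 1)

A->DA, B->D, C->CA, D->BD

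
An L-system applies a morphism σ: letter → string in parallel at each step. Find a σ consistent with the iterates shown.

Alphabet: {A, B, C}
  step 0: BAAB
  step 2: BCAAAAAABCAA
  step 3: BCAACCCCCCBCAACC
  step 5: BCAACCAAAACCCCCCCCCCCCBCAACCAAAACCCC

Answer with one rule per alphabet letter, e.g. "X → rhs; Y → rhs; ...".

A->C, B->BC, C->AA

  step 2 ⇒ step 3: BCAAAAAABCAA ⇒ BC·AA·C·C·C·C·C·C·BC·AA·C·C
    A ↦ C
    B ↦ BC
    C ↦ AA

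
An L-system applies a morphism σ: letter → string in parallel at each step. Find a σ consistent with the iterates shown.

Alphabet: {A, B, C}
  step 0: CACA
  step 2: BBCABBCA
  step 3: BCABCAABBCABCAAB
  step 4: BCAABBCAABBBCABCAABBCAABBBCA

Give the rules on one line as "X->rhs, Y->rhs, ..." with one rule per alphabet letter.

  step 3 ⇒ step 4: BCABCAABBCABCAAB ⇒ BCA·A·B·BCA·A·B·B·BCA·BCA·A·B·BCA·A·B·B·BCA
    A ↦ B
    B ↦ BCA
    C ↦ A

A->B, B->BCA, C->A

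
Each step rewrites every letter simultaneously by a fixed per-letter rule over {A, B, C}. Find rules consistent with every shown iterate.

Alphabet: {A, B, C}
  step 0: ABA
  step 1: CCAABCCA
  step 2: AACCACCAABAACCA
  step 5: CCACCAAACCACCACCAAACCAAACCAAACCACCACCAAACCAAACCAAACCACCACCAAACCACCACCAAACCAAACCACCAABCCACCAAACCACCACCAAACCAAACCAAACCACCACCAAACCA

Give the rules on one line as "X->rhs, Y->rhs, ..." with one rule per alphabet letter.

A->CCA, B->AB, C->A

  step 1 ⇒ step 2: CCAABCCA ⇒ A·A·CCA·CCA·AB·A·A·CCA
    A ↦ CCA
    B ↦ AB
    C ↦ A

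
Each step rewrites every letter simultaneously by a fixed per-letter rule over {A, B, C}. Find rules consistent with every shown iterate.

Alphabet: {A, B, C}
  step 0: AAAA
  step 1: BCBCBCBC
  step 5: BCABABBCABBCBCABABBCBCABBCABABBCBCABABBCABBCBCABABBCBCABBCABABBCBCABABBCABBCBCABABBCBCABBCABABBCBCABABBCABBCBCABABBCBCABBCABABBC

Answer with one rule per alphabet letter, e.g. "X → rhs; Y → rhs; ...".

  step 0 ⇒ step 1: AAAA ⇒ BC·BC·BC·BC
    A ↦ BC
    B ↦ AB  (constrained at step 1)
    C ↦ BC  (constrained at step 1)

A->BC, B->AB, C->BC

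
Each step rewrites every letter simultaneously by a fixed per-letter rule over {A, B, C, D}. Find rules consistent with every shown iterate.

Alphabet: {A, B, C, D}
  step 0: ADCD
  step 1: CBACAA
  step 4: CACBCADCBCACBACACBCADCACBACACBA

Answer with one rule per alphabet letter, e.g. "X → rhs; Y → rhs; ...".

A->CB, B->D, C->CA, D->A

  step 0 ⇒ step 1: ADCD ⇒ CB·A·CA·A
    A ↦ CB
    C ↦ CA
    D ↦ A
    B ↦ D  (constrained at step 1)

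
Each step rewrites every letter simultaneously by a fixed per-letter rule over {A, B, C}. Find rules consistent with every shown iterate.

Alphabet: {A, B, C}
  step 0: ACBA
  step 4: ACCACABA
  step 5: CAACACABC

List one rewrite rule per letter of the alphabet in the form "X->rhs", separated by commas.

A->C, B->AB, C->A

  step 4 ⇒ step 5: ACCACABA ⇒ C·A·A·C·A·C·AB·C
    A ↦ C
    B ↦ AB
    C ↦ A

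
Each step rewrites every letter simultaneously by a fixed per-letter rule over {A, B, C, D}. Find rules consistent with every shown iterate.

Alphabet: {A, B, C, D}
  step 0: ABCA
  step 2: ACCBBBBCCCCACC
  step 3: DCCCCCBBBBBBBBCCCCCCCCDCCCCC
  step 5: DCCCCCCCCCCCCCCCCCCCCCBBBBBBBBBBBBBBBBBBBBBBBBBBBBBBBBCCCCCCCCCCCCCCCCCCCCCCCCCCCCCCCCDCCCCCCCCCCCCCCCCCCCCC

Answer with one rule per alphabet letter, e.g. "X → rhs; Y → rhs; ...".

A->DC, B->BB, C->CC, D->A

  step 2 ⇒ step 3: ACCBBBBCCCCACC ⇒ DC·CC·CC·BB·BB·BB·BB·CC·CC·CC·CC·DC·CC·CC
    A ↦ DC
    B ↦ BB
    C ↦ CC
    D ↦ A  (constrained at step 3)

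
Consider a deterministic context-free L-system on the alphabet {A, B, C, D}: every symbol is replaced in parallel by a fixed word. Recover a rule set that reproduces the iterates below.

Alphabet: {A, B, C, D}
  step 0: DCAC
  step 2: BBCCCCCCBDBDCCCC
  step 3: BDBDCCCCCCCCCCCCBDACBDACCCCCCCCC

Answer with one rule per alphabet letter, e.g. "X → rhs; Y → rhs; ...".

  step 2 ⇒ step 3: BBCCCCCCBDBDCCCC ⇒ BD·BD·CC·CC·CC·CC·CC·CC·BD·AC·BD·AC·CC·CC·CC·CC
    B ↦ BD
    C ↦ CC
    D ↦ AC
    A ↦ BB  (constrained at step 0)

A->BB, B->BD, C->CC, D->AC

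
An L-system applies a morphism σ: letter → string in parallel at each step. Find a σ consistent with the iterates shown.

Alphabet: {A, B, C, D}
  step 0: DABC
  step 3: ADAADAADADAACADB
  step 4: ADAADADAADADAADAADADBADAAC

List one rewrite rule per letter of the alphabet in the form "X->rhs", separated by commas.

A->AD, B->AC, C->B, D->A

  step 3 ⇒ step 4: ADAADAADADAACADB ⇒ AD·A·AD·AD·A·AD·AD·A·AD·A·AD·AD·B·AD·A·AC
    A ↦ AD
    B ↦ AC
    C ↦ B
    D ↦ A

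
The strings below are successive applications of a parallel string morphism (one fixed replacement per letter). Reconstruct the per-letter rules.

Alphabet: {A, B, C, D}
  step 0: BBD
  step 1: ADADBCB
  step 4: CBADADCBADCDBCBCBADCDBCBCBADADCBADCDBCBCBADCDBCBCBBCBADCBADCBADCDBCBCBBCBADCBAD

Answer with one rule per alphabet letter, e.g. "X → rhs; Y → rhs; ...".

A->CD, B->AD, C->CB, D->BCB

  step 0 ⇒ step 1: BBD ⇒ AD·AD·BCB
    B ↦ AD
    D ↦ BCB
    A ↦ CD  (constrained at step 1)
    C ↦ CB  (constrained at step 1)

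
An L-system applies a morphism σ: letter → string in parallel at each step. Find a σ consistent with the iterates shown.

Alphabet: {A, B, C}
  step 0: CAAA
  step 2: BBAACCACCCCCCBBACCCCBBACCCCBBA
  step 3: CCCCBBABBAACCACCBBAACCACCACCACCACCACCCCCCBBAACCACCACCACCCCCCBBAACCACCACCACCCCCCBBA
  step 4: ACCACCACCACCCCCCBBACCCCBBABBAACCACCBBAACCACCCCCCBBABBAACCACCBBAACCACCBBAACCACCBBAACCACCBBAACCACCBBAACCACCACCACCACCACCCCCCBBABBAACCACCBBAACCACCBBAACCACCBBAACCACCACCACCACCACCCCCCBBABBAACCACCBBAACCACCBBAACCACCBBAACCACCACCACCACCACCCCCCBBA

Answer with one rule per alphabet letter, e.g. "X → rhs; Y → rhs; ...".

A->BBA, B->CC, C->ACC

  step 3 ⇒ step 4: CCCCBBABBAACCACCBBAACCACCACCACCACCACCCCCCBBAACCACCACCACCCCCCBBAACCACCACCACCCCCCBBA ⇒ ACC·ACC·ACC·ACC·CC·CC·BBA·CC·CC·BBA·BBA·ACC·ACC·BBA·ACC·ACC·CC·CC·BBA·BBA·ACC·ACC·BBA·ACC·ACC·BBA·ACC·ACC·BBA·ACC·ACC·BBA·ACC·ACC·BBA·ACC·ACC·ACC·ACC·ACC·ACC·CC·CC·BBA·BBA·ACC·ACC·BBA·ACC·ACC·BBA·ACC·ACC·BBA·ACC·ACC·ACC·ACC·ACC·ACC·CC·CC·BBA·BBA·ACC·ACC·BBA·ACC·ACC·BBA·ACC·ACC·BBA·ACC·ACC·ACC·ACC·ACC·ACC·CC·CC·BBA
    A ↦ BBA
    B ↦ CC
    C ↦ ACC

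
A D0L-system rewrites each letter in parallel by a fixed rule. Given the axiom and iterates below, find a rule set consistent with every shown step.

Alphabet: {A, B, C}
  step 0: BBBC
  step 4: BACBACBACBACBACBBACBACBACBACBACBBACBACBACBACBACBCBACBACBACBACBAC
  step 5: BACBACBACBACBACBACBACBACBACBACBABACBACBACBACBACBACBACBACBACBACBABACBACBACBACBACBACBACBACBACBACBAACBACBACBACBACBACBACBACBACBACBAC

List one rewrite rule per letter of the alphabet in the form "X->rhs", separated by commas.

A->CB, B->BA, C->AC

  step 4 ⇒ step 5: BACBACBACBACBACBBACBACBACBACBACBBACBACBACBACBACBCBACBACBACBACBAC ⇒ BA·CB·AC·BA·CB·AC·BA·CB·AC·BA·CB·AC·BA·CB·AC·BA·BA·CB·AC·BA·CB·AC·BA·CB·AC·BA·CB·AC·BA·CB·AC·BA·BA·CB·AC·BA·CB·AC·BA·CB·AC·BA·CB·AC·BA·CB·AC·BA·AC·BA·CB·AC·BA·CB·AC·BA·CB·AC·BA·CB·AC·BA·CB·AC
    A ↦ CB
    B ↦ BA
    C ↦ AC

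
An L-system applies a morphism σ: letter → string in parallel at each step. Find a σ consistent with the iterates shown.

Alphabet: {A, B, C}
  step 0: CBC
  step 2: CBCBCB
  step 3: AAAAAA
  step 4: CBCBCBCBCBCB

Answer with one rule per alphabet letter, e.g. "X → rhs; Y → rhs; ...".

  step 3 ⇒ step 4: AAAAAA ⇒ CB·CB·CB·CB·CB·CB
    A ↦ CB
  step 2 ⇒ step 3: CBCBCB ⇒ A·A·A·A·A·A
    B ↦ A
  step 2 ⇒ step 3: CBCBCB ⇒ A·A·A·A·A·A
    C ↦ A

A->CB, B->A, C->A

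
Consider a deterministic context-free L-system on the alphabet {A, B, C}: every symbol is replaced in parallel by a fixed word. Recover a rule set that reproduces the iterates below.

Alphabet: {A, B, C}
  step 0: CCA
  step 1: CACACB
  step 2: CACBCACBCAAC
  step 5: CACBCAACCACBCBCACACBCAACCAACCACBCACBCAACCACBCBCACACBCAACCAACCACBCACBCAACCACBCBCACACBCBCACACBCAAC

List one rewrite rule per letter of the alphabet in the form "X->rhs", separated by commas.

A->CB, B->AC, C->CA

  step 1 ⇒ step 2: CACACB ⇒ CA·CB·CA·CB·CA·AC
    A ↦ CB
    B ↦ AC
    C ↦ CA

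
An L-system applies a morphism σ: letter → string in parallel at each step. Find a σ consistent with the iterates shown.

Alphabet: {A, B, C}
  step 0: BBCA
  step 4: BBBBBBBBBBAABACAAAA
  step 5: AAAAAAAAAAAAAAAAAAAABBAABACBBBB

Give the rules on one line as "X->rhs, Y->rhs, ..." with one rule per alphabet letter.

  step 4 ⇒ step 5: BBBBBBBBBBAABACAAAA ⇒ AA·AA·AA·AA·AA·AA·AA·AA·AA·AA·B·B·AA·B·AC·B·B·B·B
    A ↦ B
    B ↦ AA
    C ↦ AC

A->B, B->AA, C->AC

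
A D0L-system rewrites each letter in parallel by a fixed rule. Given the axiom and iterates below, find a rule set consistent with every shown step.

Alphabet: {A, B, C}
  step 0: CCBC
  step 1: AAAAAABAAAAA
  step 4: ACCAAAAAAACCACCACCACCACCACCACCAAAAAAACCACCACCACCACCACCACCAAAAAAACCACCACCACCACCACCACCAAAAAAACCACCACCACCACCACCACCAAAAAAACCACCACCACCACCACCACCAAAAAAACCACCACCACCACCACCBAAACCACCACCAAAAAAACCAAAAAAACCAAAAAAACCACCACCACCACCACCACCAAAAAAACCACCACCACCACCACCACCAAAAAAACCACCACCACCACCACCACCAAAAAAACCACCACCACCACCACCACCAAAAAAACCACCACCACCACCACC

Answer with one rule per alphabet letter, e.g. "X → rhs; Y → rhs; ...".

  step 0 ⇒ step 1: CCBC ⇒ AAA·AAA·BAA·AAA
    B ↦ BAA
    C ↦ AAA
    A ↦ ACC  (constrained at step 1)

A->ACC, B->BAA, C->AAA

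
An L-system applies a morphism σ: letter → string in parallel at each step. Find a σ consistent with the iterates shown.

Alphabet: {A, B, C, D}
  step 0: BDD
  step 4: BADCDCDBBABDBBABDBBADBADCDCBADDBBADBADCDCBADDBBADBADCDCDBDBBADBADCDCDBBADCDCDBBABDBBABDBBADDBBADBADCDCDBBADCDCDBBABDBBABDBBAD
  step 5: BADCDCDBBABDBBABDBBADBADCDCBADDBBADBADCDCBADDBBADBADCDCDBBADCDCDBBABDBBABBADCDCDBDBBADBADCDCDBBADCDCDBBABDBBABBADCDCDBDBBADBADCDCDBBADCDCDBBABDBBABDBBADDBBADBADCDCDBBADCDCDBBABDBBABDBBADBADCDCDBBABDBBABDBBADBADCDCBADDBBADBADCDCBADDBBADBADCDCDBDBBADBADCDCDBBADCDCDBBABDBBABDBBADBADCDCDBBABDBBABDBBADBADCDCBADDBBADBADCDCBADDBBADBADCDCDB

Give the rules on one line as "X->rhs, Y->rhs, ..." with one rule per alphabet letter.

A->CDC, B->BAD, C->BAB, D->DB

  step 4 ⇒ step 5: BADCDCDBBABDBBABDBBADBADCDCBADDBBADBADCDCBADDBBADBADCDCDBDBBADBADCDCDBBADCDCDBBABDBBABDBBADDBBADBADCDCDBBADCDCDBBABDBBABDBBAD ⇒ BAD·CDC·DB·BAB·DB·BAB·DB·BAD·BAD·CDC·BAD·DB·BAD·BAD·CDC·BAD·DB·BAD·BAD·CDC·DB·BAD·CDC·DB·BAB·DB·BAB·BAD·CDC·DB·DB·BAD·BAD·CDC·DB·BAD·CDC·DB·BAB·DB·BAB·BAD·CDC·DB·DB·BAD·BAD·CDC·DB·BAD·CDC·DB·BAB·DB·BAB·DB·BAD·DB·BAD·BAD·CDC·DB·BAD·CDC·DB·BAB·DB·BAB·DB·BAD·BAD·CDC·DB·BAB·DB·BAB·DB·BAD·BAD·CDC·BAD·DB·BAD·BAD·CDC·BAD·DB·BAD·BAD·CDC·DB·DB·BAD·BAD·CDC·DB·BAD·CDC·DB·BAB·DB·BAB·DB·BAD·BAD·CDC·DB·BAB·DB·BAB·DB·BAD·BAD·CDC·BAD·DB·BAD·BAD·CDC·BAD·DB·BAD·BAD·CDC·DB
    A ↦ CDC
    B ↦ BAD
    C ↦ BAB
    D ↦ DB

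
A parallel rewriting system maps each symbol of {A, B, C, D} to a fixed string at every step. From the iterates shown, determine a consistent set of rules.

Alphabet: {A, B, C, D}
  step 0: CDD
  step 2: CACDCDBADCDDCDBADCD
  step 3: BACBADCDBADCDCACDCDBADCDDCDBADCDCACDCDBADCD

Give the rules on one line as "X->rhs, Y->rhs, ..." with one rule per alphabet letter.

A->C, B->CA, C->BA, D->DCD

  step 2 ⇒ step 3: CACDCDBADCDDCDBADCD ⇒ BA·C·BA·DCD·BA·DCD·CA·C·DCD·BA·DCD·DCD·BA·DCD·CA·C·DCD·BA·DCD
    A ↦ C
    B ↦ CA
    C ↦ BA
    D ↦ DCD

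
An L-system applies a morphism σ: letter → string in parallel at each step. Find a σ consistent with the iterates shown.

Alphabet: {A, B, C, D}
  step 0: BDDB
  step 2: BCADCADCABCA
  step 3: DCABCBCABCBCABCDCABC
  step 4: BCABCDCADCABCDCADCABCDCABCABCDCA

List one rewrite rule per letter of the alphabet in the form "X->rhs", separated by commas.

A->BC, B->DC, C->A, D->BC

  step 3 ⇒ step 4: DCABCBCABCBCABCDCABC ⇒ BC·A·BC·DC·A·DC·A·BC·DC·A·DC·A·BC·DC·A·BC·A·BC·DC·A
    A ↦ BC
    B ↦ DC
    C ↦ A
    D ↦ BC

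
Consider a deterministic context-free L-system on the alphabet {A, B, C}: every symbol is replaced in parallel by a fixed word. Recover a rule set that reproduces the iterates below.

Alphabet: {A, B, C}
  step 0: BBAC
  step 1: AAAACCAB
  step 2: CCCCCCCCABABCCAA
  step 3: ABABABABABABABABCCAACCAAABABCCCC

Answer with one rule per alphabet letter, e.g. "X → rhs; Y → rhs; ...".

A->CC, B->AA, C->AB

  step 2 ⇒ step 3: CCCCCCCCABABCCAA ⇒ AB·AB·AB·AB·AB·AB·AB·AB·CC·AA·CC·AA·AB·AB·CC·CC
    A ↦ CC
    B ↦ AA
    C ↦ AB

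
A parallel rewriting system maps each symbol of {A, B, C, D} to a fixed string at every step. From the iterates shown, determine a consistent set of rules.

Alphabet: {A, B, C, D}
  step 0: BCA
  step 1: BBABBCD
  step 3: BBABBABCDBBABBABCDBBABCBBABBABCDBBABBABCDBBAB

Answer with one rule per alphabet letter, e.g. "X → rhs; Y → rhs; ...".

A->BCD, B->BBA, C->B, D->C

  step 0 ⇒ step 1: BCA ⇒ BBA·B·BCD
    A ↦ BCD
    B ↦ BBA
    C ↦ B
    D ↦ C  (constrained at step 1)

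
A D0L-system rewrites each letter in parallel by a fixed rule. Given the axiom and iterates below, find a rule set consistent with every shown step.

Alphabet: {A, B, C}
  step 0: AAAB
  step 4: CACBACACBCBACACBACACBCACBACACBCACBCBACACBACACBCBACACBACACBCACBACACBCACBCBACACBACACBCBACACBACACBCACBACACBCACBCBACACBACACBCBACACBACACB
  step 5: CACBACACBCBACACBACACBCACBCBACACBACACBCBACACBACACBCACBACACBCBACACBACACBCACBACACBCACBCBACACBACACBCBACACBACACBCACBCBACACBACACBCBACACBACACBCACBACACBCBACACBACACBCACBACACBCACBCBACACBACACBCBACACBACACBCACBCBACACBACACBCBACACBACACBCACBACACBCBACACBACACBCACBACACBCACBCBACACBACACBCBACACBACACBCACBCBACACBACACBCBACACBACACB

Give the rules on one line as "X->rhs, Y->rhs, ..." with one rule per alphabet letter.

  step 4 ⇒ step 5: CACBACACBCBACACBACACBCACBACACBCACBCBACACBACACBCBACACBACACBCACBACACBCACBCBACACBACACBCBACACBACACBCACBACACBCACBCBACACBACACBCBACACBACACB ⇒ CA·CBA·CA·CB·CBA·CA·CBA·CA·CB·CA·CB·CBA·CA·CBA·CA·CB·CBA·CA·CBA·CA·CB·CA·CBA·CA·CB·CBA·CA·CBA·CA·CB·CA·CBA·CA·CB·CA·CB·CBA·CA·CBA·CA·CB·CBA·CA·CBA·CA·CB·CA·CB·CBA·CA·CBA·CA·CB·CBA·CA·CBA·CA·CB·CA·CBA·CA·CB·CBA·CA·CBA·CA·CB·CA·CBA·CA·CB·CA·CB·CBA·CA·CBA·CA·CB·CBA·CA·CBA·CA·CB·CA·CB·CBA·CA·CBA·CA·CB·CBA·CA·CBA·CA·CB·CA·CBA·CA·CB·CBA·CA·CBA·CA·CB·CA·CBA·CA·CB·CA·CB·CBA·CA·CBA·CA·CB·CBA·CA·CBA·CA·CB·CA·CB·CBA·CA·CBA·CA·CB·CBA·CA·CBA·CA·CB
    A ↦ CBA
    B ↦ CB
    C ↦ CA

A->CBA, B->CB, C->CA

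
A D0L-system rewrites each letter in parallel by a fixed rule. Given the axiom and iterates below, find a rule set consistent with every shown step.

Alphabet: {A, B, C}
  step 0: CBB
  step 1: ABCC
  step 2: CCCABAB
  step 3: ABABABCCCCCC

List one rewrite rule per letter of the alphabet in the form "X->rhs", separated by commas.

A->CC, B->C, C->AB

  step 2 ⇒ step 3: CCCABAB ⇒ AB·AB·AB·CC·C·CC·C
    A ↦ CC
    B ↦ C
    C ↦ AB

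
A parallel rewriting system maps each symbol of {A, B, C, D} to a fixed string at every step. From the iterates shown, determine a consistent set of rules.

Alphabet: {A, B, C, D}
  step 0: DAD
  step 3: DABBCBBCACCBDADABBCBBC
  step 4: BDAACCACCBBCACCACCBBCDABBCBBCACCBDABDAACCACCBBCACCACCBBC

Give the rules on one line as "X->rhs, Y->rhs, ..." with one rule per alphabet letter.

A->DA, B->ACC, C->BBC, D->B

  step 3 ⇒ step 4: DABBCBBCACCBDADABBCBBC ⇒ B·DA·ACC·ACC·BBC·ACC·ACC·BBC·DA·BBC·BBC·ACC·B·DA·B·DA·ACC·ACC·BBC·ACC·ACC·BBC
    A ↦ DA
    B ↦ ACC
    C ↦ BBC
    D ↦ B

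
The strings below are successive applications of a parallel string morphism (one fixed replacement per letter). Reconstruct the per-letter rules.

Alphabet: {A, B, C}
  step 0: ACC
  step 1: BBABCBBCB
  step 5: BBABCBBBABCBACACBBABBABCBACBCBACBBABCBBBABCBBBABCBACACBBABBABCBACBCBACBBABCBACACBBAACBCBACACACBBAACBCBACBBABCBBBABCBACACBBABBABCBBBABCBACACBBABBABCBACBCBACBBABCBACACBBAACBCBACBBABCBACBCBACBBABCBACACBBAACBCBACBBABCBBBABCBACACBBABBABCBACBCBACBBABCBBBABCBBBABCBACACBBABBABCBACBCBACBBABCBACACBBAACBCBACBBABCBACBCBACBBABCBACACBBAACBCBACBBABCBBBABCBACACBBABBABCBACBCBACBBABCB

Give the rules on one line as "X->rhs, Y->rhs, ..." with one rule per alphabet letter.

A->BBA, B->AC, C->BCB

  step 0 ⇒ step 1: ACC ⇒ BBA·BCB·BCB
    A ↦ BBA
    C ↦ BCB
    B ↦ AC  (constrained at step 1)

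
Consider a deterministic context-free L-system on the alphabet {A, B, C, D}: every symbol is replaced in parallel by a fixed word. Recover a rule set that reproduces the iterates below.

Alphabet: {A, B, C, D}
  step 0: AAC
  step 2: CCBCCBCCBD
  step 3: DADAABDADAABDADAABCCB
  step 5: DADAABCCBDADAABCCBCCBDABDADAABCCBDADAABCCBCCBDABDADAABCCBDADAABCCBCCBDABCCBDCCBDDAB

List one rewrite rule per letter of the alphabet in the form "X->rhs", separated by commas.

  step 2 ⇒ step 3: CCBCCBCCBD ⇒ DA·DA·AB·DA·DA·AB·DA·DA·AB·CCB
    B ↦ AB
    C ↦ DA
    D ↦ CCB
    A ↦ D  (constrained at step 0)

A->D, B->AB, C->DA, D->CCB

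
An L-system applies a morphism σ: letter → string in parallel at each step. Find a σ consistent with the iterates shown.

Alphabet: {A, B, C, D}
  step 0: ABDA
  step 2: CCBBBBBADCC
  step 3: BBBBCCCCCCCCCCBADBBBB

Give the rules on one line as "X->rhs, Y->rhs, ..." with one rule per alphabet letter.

  step 2 ⇒ step 3: CCBBBBBADCC ⇒ BB·BB·CC·CC·CC·CC·CC·B·AD·BB·BB
    A ↦ B
    B ↦ CC
    C ↦ BB
    D ↦ AD

A->B, B->CC, C->BB, D->AD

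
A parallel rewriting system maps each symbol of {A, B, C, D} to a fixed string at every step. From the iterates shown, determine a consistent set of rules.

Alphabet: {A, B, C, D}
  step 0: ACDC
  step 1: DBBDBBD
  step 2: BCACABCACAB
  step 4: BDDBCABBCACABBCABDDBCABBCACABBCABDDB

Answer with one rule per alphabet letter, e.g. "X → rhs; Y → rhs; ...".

  step 1 ⇒ step 2: DBBDBBD ⇒ B·CA·CA·B·CA·CA·B
    B ↦ CA
    D ↦ B
  step 0 ⇒ step 1: ACDC ⇒ DB·BD·B·BD
    A ↦ DB
  step 0 ⇒ step 1: ACDC ⇒ DB·BD·B·BD
    C ↦ BD

A->DB, B->CA, C->BD, D->B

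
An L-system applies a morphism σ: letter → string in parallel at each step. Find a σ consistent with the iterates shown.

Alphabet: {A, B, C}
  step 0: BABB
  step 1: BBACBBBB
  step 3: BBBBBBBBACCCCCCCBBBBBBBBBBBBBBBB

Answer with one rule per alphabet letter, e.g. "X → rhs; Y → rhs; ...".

  step 0 ⇒ step 1: BABB ⇒ BB·AC·BB·BB
    A ↦ AC
    B ↦ BB
    C ↦ CC  (constrained at step 1)

A->AC, B->BB, C->CC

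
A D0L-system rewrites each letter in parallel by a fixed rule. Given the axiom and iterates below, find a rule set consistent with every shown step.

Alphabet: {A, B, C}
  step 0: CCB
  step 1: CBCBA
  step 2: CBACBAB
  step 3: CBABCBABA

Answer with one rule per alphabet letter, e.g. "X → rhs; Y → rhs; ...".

  step 2 ⇒ step 3: CBACBAB ⇒ CB·A·B·CB·A·B·A
    A ↦ B
    B ↦ A
    C ↦ CB

A->B, B->A, C->CB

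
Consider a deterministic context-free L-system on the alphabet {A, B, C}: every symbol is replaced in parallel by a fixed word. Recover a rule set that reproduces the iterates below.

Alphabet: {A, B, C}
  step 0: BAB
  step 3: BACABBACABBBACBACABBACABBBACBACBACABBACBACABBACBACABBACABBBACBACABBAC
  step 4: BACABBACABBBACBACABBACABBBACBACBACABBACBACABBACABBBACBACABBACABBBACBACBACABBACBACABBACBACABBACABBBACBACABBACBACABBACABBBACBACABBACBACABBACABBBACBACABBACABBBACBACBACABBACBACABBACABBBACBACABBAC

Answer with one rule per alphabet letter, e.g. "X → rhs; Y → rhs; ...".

  step 3 ⇒ step 4: BACABBACABBBACBACABBACABBBACBACBACABBACBACABBACBACABBACABBBACBACABBAC ⇒ BAC·ABB·AC·ABB·BAC·BAC·ABB·AC·ABB·BAC·BAC·BAC·ABB·AC·BAC·ABB·AC·ABB·BAC·BAC·ABB·AC·ABB·BAC·BAC·BAC·ABB·AC·BAC·ABB·AC·BAC·ABB·AC·ABB·BAC·BAC·ABB·AC·BAC·ABB·AC·ABB·BAC·BAC·ABB·AC·BAC·ABB·AC·ABB·BAC·BAC·ABB·AC·ABB·BAC·BAC·BAC·ABB·AC·BAC·ABB·AC·ABB·BAC·BAC·ABB·AC
    A ↦ ABB
    B ↦ BAC
    C ↦ AC

A->ABB, B->BAC, C->AC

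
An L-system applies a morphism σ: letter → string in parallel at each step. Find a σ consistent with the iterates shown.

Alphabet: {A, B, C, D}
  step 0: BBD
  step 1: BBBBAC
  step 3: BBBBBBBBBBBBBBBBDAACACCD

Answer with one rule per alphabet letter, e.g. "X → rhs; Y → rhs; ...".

  step 0 ⇒ step 1: BBD ⇒ BB·BB·AC
    B ↦ BB
    D ↦ AC
    A ↦ CD  (constrained at step 1)
    C ↦ DA  (constrained at step 1)

A->CD, B->BB, C->DA, D->AC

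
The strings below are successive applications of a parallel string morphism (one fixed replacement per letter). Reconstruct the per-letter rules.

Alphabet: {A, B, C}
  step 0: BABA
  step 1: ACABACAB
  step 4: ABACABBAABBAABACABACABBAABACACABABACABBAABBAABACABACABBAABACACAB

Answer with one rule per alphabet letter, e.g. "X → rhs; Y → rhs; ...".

  step 0 ⇒ step 1: BABA ⇒ AC·AB·AC·AB
    A ↦ AB
    B ↦ AC
    C ↦ BA  (constrained at step 1)

A->AB, B->AC, C->BA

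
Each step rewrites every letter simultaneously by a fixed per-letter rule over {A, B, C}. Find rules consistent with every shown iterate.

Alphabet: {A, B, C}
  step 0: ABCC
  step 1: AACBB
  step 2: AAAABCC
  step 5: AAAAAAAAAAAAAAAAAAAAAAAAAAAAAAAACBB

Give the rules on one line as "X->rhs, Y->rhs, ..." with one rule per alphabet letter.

  step 1 ⇒ step 2: AACBB ⇒ AA·AA·B·C·C
    A ↦ AA
    B ↦ C
    C ↦ B

A->AA, B->C, C->B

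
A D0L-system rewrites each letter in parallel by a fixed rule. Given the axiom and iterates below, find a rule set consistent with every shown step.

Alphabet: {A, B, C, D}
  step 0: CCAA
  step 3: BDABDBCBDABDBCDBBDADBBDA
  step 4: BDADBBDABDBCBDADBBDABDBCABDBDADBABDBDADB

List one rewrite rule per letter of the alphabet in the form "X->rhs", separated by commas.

  step 3 ⇒ step 4: BDABDBCBDABDBCDBBDADBBDA ⇒ BD·A·DB·BD·A·BD·BC·BD·A·DB·BD·A·BD·BC·A·BD·BD·A·DB·A·BD·BD·A·DB
    A ↦ DB
    B ↦ BD
    C ↦ BC
    D ↦ A

A->DB, B->BD, C->BC, D->A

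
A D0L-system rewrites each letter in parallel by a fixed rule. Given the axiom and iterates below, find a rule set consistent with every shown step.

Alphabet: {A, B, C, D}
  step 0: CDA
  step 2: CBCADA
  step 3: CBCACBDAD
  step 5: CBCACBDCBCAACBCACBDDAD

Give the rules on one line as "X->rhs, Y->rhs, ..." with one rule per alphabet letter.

  step 2 ⇒ step 3: CBCADA ⇒ CB·CA·CB·D·A·D
    A ↦ D
    B ↦ CA
    C ↦ CB
    D ↦ A

A->D, B->CA, C->CB, D->A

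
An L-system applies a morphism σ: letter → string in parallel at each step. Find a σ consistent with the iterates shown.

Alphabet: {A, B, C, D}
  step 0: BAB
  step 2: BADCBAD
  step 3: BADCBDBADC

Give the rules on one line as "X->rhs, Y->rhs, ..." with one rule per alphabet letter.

A->D, B->BA, C->BD, D->C

  step 2 ⇒ step 3: BADCBAD ⇒ BA·D·C·BD·BA·D·C
    A ↦ D
    B ↦ BA
    C ↦ BD
    D ↦ C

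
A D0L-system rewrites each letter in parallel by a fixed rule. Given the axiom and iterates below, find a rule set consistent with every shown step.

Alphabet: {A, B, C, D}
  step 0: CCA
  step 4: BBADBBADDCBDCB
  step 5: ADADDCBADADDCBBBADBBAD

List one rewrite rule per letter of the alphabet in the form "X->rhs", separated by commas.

A->DC, B->AD, C->B, D->B

  step 4 ⇒ step 5: BBADBBADDCBDCB ⇒ AD·AD·DC·B·AD·AD·DC·B·B·B·AD·B·B·AD
    A ↦ DC
    B ↦ AD
    C ↦ B
    D ↦ B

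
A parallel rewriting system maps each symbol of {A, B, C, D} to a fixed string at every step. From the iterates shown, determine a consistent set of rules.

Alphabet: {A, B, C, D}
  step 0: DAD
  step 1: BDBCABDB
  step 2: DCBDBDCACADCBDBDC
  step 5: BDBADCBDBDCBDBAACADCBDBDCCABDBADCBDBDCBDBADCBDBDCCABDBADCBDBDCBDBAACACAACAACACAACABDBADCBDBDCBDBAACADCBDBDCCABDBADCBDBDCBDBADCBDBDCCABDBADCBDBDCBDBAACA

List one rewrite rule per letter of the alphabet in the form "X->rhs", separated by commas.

A->CA, B->DC, C->A, D->BDB

  step 1 ⇒ step 2: BDBCABDB ⇒ DC·BDB·DC·A·CA·DC·BDB·DC
    A ↦ CA
    B ↦ DC
    C ↦ A
    D ↦ BDB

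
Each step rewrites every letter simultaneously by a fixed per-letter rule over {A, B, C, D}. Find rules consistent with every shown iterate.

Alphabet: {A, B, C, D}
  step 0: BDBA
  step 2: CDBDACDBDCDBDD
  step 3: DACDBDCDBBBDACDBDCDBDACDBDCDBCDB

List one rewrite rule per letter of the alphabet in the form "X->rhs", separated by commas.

  step 2 ⇒ step 3: CDBDACDBDCDBDD ⇒ DA·CDB·D·CDB·BB·DA·CDB·D·CDB·DA·CDB·D·CDB·CDB
    A ↦ BB
    B ↦ D
    C ↦ DA
    D ↦ CDB

A->BB, B->D, C->DA, D->CDB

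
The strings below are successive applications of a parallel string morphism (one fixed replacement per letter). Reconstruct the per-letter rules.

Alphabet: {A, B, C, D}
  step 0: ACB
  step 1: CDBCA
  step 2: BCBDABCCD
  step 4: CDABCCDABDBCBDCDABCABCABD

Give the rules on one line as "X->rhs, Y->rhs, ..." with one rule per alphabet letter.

A->CD, B->A, C->BC, D->BD

  step 1 ⇒ step 2: CDBCA ⇒ BC·BD·A·BC·CD
    A ↦ CD
    B ↦ A
    C ↦ BC
    D ↦ BD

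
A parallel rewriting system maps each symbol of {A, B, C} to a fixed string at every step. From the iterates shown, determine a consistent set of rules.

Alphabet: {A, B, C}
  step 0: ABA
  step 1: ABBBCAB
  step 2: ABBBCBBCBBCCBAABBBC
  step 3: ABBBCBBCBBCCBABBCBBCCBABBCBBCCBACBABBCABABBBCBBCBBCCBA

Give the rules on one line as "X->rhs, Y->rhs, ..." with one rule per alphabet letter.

A->AB, B->BBC, C->CBA

  step 2 ⇒ step 3: ABBBCBBCBBCCBAABBBC ⇒ AB·BBC·BBC·BBC·CBA·BBC·BBC·CBA·BBC·BBC·CBA·CBA·BBC·AB·AB·BBC·BBC·BBC·CBA
    A ↦ AB
    B ↦ BBC
    C ↦ CBA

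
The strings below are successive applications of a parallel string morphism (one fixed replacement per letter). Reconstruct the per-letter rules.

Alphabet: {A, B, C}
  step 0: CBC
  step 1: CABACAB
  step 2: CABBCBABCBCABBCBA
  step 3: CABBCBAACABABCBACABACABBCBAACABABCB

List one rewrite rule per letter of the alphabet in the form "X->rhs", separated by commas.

  step 2 ⇒ step 3: CABBCBABCBCABBCBA ⇒ CAB·BCB·A·A·CAB·A·BCB·A·CAB·A·CAB·BCB·A·A·CAB·A·BCB
    A ↦ BCB
    B ↦ A
    C ↦ CAB

A->BCB, B->A, C->CAB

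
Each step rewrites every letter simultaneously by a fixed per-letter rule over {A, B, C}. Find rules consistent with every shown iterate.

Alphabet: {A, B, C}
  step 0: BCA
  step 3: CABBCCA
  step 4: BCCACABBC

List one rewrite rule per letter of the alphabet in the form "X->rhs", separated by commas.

  step 3 ⇒ step 4: CABBCCA ⇒ B·C·CA·CA·B·B·C
    A ↦ C
    B ↦ CA
    C ↦ B

A->C, B->CA, C->B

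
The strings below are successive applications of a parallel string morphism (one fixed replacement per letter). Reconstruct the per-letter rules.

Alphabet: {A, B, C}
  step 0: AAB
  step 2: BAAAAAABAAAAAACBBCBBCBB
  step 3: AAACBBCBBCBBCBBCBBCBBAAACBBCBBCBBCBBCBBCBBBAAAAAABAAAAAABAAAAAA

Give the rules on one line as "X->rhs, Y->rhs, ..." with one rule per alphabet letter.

A->CBB, B->AAA, C->B

  step 2 ⇒ step 3: BAAAAAABAAAAAACBBCBBCBB ⇒ AAA·CBB·CBB·CBB·CBB·CBB·CBB·AAA·CBB·CBB·CBB·CBB·CBB·CBB·B·AAA·AAA·B·AAA·AAA·B·AAA·AAA
    A ↦ CBB
    B ↦ AAA
    C ↦ B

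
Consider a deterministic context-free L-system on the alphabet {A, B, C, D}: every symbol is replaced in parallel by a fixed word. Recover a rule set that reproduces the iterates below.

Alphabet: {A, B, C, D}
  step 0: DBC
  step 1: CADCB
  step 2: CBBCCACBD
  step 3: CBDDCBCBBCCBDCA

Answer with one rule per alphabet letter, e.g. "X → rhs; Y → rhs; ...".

A->BC, B->D, C->CB, D->CA

  step 2 ⇒ step 3: CBBCCACBD ⇒ CB·D·D·CB·CB·BC·CB·D·CA
    A ↦ BC
    B ↦ D
    C ↦ CB
    D ↦ CA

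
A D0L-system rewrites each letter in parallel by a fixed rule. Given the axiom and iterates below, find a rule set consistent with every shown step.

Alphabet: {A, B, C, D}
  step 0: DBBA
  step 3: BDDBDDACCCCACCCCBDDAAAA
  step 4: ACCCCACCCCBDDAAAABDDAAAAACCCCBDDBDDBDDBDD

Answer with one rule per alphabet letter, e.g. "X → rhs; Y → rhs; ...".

A->BDD, B->A, C->A, D->CC

  step 3 ⇒ step 4: BDDBDDACCCCACCCCBDDAAAA ⇒ A·CC·CC·A·CC·CC·BDD·A·A·A·A·BDD·A·A·A·A·A·CC·CC·BDD·BDD·BDD·BDD
    A ↦ BDD
    B ↦ A
    C ↦ A
    D ↦ CC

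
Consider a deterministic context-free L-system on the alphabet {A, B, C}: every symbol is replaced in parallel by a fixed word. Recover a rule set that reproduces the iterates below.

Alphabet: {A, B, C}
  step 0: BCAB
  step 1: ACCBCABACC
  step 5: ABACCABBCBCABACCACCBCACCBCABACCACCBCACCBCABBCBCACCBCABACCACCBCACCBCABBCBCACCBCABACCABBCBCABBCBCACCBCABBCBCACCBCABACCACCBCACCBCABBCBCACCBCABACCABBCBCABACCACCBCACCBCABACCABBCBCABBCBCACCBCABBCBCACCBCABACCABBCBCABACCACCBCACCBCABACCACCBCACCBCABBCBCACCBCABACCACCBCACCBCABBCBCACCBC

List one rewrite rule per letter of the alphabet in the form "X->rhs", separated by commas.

A->AB, B->ACC, C->BC

  step 0 ⇒ step 1: BCAB ⇒ ACC·BC·AB·ACC
    A ↦ AB
    B ↦ ACC
    C ↦ BC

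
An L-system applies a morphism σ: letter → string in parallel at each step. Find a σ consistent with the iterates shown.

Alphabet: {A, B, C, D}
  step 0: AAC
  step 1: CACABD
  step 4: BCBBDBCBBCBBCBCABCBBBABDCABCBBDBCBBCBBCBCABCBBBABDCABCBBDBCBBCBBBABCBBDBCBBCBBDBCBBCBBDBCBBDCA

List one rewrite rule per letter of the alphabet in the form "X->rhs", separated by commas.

A->CA, B->BCB, C->BD, D->BBA

  step 0 ⇒ step 1: AAC ⇒ CA·CA·BD
    A ↦ CA
    C ↦ BD
    B ↦ BCB  (constrained at step 1)
    D ↦ BBA  (constrained at step 1)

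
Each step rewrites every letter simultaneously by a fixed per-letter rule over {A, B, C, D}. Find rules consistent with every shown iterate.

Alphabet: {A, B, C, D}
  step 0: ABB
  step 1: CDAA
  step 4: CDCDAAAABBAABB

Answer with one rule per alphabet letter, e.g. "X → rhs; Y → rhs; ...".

  step 0 ⇒ step 1: ABB ⇒ CD·A·A
    A ↦ CD
    B ↦ A
    C ↦ BB  (constrained at step 1)
    D ↦ C  (constrained at step 1)

A->CD, B->A, C->BB, D->C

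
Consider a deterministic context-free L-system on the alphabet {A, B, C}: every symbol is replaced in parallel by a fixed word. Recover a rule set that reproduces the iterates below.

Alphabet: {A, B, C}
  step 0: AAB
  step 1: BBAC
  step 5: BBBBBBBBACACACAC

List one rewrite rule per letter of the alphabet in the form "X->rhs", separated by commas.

  step 0 ⇒ step 1: AAB ⇒ B·B·AC
    A ↦ B
    B ↦ AC
    C ↦ B  (constrained at step 1)

A->B, B->AC, C->B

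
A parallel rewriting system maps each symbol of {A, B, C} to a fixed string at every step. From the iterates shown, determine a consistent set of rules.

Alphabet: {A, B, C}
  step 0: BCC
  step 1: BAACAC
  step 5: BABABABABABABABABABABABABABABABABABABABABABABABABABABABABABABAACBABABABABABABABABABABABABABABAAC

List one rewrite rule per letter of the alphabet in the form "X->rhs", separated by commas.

A->BA, B->BA, C->AC

  step 0 ⇒ step 1: BCC ⇒ BA·AC·AC
    B ↦ BA
    C ↦ AC
    A ↦ BA  (constrained at step 1)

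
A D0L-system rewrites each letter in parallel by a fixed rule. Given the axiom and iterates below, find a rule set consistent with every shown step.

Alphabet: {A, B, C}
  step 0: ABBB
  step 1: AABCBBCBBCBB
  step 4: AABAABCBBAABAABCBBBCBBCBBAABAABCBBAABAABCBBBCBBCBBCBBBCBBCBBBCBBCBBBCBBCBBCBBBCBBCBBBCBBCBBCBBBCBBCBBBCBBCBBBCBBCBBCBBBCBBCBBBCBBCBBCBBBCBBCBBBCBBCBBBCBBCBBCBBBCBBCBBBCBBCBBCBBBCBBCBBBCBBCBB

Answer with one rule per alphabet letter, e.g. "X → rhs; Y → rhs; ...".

  step 0 ⇒ step 1: ABBB ⇒ AAB·CBB·CBB·CBB
    A ↦ AAB
    B ↦ CBB
    C ↦ B  (constrained at step 1)

A->AAB, B->CBB, C->B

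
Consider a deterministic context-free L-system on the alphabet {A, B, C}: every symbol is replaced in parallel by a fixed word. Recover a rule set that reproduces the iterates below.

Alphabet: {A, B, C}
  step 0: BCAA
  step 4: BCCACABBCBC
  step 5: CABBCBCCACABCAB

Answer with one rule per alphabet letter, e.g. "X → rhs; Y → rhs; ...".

A->C, B->CA, C->B

  step 4 ⇒ step 5: BCCACABBCBC ⇒ CA·B·B·C·B·C·CA·CA·B·CA·B
    A ↦ C
    B ↦ CA
    C ↦ B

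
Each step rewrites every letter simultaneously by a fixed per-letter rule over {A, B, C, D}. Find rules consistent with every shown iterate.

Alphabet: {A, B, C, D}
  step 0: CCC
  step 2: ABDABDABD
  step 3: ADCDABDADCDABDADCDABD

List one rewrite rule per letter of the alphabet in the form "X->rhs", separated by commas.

A->AD, B->CD, C->D, D->ABD

  step 2 ⇒ step 3: ABDABDABD ⇒ AD·CD·ABD·AD·CD·ABD·AD·CD·ABD
    A ↦ AD
    B ↦ CD
    D ↦ ABD
    C ↦ D  (constrained at step 0)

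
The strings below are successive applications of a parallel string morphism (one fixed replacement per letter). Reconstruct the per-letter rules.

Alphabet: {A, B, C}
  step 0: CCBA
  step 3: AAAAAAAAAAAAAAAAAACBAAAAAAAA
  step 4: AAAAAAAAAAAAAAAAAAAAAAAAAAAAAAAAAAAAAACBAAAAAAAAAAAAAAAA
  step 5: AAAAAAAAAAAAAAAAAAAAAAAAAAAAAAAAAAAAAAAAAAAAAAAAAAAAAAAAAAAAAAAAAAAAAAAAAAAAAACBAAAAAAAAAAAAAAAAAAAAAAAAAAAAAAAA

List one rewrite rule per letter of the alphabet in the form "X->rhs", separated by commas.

A->AA, B->ACB, C->A

  step 4 ⇒ step 5: AAAAAAAAAAAAAAAAAAAAAAAAAAAAAAAAAAAAAACBAAAAAAAAAAAAAAAA ⇒ AA·AA·AA·AA·AA·AA·AA·AA·AA·AA·AA·AA·AA·AA·AA·AA·AA·AA·AA·AA·AA·AA·AA·AA·AA·AA·AA·AA·AA·AA·AA·AA·AA·AA·AA·AA·AA·AA·A·ACB·AA·AA·AA·AA·AA·AA·AA·AA·AA·AA·AA·AA·AA·AA·AA·AA
    A ↦ AA
    B ↦ ACB
    C ↦ A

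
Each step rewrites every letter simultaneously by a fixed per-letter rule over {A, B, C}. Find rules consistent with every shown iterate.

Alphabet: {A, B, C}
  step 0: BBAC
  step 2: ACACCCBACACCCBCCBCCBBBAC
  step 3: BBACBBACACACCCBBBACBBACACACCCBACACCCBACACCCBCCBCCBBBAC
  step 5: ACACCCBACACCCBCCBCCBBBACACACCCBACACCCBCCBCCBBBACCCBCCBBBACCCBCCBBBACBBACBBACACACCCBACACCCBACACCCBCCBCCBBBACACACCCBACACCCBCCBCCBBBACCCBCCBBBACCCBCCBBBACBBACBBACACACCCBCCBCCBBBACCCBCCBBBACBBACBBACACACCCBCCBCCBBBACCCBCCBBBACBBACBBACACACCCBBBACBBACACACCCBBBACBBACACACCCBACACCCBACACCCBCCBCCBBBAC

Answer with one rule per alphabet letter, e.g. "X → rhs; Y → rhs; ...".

A->BB, B->CCB, C->AC

  step 2 ⇒ step 3: ACACCCBACACCCBCCBCCBBBAC ⇒ BB·AC·BB·AC·AC·AC·CCB·BB·AC·BB·AC·AC·AC·CCB·AC·AC·CCB·AC·AC·CCB·CCB·CCB·BB·AC
    A ↦ BB
    B ↦ CCB
    C ↦ AC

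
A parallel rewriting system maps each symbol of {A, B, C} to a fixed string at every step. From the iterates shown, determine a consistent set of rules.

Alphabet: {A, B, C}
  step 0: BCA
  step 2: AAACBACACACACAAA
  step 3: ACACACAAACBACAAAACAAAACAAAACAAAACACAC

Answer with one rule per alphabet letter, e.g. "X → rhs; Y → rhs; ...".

  step 2 ⇒ step 3: AAACBACACACACAAA ⇒ AC·AC·AC·AAA·CB·AC·AAA·AC·AAA·AC·AAA·AC·AAA·AC·AC·AC
    A ↦ AC
    B ↦ CB
    C ↦ AAA

A->AC, B->CB, C->AAA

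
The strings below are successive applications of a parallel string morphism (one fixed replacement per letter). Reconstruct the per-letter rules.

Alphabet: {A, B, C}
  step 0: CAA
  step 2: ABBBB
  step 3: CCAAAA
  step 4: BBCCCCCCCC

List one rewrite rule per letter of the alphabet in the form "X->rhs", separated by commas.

A->CC, B->A, C->B

  step 3 ⇒ step 4: CCAAAA ⇒ B·B·CC·CC·CC·CC
    A ↦ CC
    C ↦ B
  step 2 ⇒ step 3: ABBBB ⇒ CC·A·A·A·A
    B ↦ A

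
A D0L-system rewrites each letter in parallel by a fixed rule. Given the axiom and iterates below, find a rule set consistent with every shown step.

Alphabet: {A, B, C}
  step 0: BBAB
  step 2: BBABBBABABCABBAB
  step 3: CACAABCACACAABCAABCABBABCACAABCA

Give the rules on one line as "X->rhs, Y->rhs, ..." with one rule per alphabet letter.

  step 2 ⇒ step 3: BBABBBABABCABBAB ⇒ CA·CA·AB·CA·CA·CA·AB·CA·AB·CA·BB·AB·CA·CA·AB·CA
    A ↦ AB
    B ↦ CA
    C ↦ BB

A->AB, B->CA, C->BB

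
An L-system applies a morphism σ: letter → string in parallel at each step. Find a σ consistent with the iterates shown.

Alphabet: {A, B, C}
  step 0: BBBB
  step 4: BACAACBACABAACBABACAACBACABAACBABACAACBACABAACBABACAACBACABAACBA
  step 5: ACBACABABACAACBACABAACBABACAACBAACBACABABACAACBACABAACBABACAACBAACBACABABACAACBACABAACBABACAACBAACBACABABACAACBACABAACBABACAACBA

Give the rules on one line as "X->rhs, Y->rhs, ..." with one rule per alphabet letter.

A->BA, B->AC, C->CA

  step 4 ⇒ step 5: BACAACBACABAACBABACAACBACABAACBABACAACBACABAACBABACAACBACABAACBA ⇒ AC·BA·CA·BA·BA·CA·AC·BA·CA·BA·AC·BA·BA·CA·AC·BA·AC·BA·CA·BA·BA·CA·AC·BA·CA·BA·AC·BA·BA·CA·AC·BA·AC·BA·CA·BA·BA·CA·AC·BA·CA·BA·AC·BA·BA·CA·AC·BA·AC·BA·CA·BA·BA·CA·AC·BA·CA·BA·AC·BA·BA·CA·AC·BA
    A ↦ BA
    B ↦ AC
    C ↦ CA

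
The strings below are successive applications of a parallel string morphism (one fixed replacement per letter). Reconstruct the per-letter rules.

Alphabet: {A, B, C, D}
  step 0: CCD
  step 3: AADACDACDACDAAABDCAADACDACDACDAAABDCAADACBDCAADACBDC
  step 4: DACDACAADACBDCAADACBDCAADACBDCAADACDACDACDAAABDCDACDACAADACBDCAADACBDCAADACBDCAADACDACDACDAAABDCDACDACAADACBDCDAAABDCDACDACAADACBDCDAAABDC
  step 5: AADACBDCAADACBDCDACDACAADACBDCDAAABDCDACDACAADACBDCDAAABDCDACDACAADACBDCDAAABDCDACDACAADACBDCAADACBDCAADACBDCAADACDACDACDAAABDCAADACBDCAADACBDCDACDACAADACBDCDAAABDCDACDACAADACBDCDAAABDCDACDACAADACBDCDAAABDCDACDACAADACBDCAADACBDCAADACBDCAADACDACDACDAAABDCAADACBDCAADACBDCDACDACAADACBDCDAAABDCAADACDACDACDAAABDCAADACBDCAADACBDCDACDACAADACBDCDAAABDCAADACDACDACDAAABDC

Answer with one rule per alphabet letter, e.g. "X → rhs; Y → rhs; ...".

A->DAC, B->DA, C->BDC, D->AA

  step 4 ⇒ step 5: DACDACAADACBDCAADACBDCAADACBDCAADACDACDACDAAABDCDACDACAADACBDCAADACBDCAADACBDCAADACDACDACDAAABDCDACDACAADACBDCDAAABDCDACDACAADACBDCDAAABDC ⇒ AA·DAC·BDC·AA·DAC·BDC·DAC·DAC·AA·DAC·BDC·DA·AA·BDC·DAC·DAC·AA·DAC·BDC·DA·AA·BDC·DAC·DAC·AA·DAC·BDC·DA·AA·BDC·DAC·DAC·AA·DAC·BDC·AA·DAC·BDC·AA·DAC·BDC·AA·DAC·DAC·DAC·DA·AA·BDC·AA·DAC·BDC·AA·DAC·BDC·DAC·DAC·AA·DAC·BDC·DA·AA·BDC·DAC·DAC·AA·DAC·BDC·DA·AA·BDC·DAC·DAC·AA·DAC·BDC·DA·AA·BDC·DAC·DAC·AA·DAC·BDC·AA·DAC·BDC·AA·DAC·BDC·AA·DAC·DAC·DAC·DA·AA·BDC·AA·DAC·BDC·AA·DAC·BDC·DAC·DAC·AA·DAC·BDC·DA·AA·BDC·AA·DAC·DAC·DAC·DA·AA·BDC·AA·DAC·BDC·AA·DAC·BDC·DAC·DAC·AA·DAC·BDC·DA·AA·BDC·AA·DAC·DAC·DAC·DA·AA·BDC
    A ↦ DAC
    B ↦ DA
    C ↦ BDC
    D ↦ AA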